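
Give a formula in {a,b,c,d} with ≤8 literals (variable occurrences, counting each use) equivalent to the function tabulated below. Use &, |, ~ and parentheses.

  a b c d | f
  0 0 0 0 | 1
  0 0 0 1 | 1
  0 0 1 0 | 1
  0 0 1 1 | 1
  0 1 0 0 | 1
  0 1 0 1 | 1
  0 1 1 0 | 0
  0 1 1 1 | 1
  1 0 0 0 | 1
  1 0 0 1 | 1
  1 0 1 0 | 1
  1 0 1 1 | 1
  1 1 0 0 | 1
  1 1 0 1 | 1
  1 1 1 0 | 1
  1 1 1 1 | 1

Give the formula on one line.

  (d | a) = 0101010111111111
  ~c = 1100110011001100
  ~b = 1111000011110000
  (a | ~b) = 1111000011111111
  (~c | (a | ~b)) = 1111110011111111
  ((d | a) | (~c | (a | ~b))) = 1111110111111111

((d | a) | (~c | (a | ~b)))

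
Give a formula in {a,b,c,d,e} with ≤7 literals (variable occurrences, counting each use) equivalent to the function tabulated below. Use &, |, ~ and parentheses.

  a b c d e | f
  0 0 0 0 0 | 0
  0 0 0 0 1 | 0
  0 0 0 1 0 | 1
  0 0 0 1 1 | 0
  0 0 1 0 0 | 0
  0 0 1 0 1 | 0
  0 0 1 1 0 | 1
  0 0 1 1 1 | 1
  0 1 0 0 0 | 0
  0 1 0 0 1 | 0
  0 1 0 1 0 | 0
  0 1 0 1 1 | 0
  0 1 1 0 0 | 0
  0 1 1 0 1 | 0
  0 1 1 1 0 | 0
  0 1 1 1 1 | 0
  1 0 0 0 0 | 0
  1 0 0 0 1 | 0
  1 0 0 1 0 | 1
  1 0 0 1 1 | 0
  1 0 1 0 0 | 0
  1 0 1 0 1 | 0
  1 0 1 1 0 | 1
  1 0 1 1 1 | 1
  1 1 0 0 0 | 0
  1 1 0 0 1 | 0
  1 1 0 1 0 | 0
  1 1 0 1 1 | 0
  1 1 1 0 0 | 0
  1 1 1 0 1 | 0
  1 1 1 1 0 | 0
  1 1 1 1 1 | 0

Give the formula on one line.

  ~b = 11111111000000001111111100000000
  (~b & d) = 00110011000000000011001100000000
  ~e = 10101010101010101010101010101010
  (~e | c) = 10101111101011111010111110101111
  (b | (~e | c)) = 10101111111111111010111111111111
  ((~b & d) & (b | (~e | c))) = 00100011000000000010001100000000

((~b & d) & (b | (~e | c)))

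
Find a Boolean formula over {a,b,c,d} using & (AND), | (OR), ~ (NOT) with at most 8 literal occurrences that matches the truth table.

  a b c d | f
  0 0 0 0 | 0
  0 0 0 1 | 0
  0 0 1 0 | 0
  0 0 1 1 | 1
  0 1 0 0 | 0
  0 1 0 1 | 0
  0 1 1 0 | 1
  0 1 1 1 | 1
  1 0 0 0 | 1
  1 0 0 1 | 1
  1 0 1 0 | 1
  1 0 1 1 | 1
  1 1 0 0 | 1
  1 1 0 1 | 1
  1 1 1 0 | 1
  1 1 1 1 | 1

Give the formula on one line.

  ~b = 1111000011110000
  (~b & d) = 0101000001010000
  (b | (~b & d)) = 0101111101011111
  (c & (b | (~b & d))) = 0001001100010011
  ((c & (b | (~b & d))) | a) = 0001001111111111

((c & (b | (~b & d))) | a)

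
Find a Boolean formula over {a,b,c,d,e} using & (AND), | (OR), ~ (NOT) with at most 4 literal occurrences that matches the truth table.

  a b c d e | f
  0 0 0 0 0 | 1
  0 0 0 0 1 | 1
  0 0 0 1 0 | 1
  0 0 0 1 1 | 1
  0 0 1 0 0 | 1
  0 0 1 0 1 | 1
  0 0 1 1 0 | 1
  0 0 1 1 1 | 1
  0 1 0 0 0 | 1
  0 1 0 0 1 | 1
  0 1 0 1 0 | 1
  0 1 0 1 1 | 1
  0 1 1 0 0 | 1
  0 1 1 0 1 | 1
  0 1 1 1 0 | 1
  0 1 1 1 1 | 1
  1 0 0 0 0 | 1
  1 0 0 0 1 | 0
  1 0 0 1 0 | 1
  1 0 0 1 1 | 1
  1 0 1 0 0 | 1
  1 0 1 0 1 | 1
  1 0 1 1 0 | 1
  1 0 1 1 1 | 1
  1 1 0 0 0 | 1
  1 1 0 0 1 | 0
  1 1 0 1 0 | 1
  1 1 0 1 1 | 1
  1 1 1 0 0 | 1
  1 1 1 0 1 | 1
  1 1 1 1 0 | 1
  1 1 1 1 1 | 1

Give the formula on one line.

  ~a = 11111111111111110000000000000000
  ~e = 10101010101010101010101010101010
  (~e | d) = 10111011101110111011101110111011
  (~a | (~e | d)) = 11111111111111111011101110111011
  ((~a | (~e | d)) | c) = 11111111111111111011111110111111

((~a | (~e | d)) | c)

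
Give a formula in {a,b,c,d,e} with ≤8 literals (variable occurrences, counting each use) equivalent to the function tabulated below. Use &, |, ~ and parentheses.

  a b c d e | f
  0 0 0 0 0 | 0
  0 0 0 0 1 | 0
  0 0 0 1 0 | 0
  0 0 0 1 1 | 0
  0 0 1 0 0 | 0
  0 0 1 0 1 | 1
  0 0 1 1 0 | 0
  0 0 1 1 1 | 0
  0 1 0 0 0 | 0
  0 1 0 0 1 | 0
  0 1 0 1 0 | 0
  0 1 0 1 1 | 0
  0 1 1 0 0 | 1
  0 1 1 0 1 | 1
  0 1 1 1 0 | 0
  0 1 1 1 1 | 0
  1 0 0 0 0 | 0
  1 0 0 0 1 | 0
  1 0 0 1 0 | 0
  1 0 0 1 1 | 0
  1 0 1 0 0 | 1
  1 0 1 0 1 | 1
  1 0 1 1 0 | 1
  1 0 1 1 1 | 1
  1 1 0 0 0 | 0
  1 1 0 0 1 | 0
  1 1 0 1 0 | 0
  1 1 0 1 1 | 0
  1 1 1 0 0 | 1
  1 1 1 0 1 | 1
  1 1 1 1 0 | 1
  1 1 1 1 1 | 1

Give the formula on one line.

  (e | a) = 01010101010101011111111111111111
  ((e | a) | b) = 01010101111111111111111111111111
  ~d = 11001100110011001100110011001100
  (~d | a) = 11001100110011001111111111111111
  (((e | a) | b) & (~d | a)) = 01000100110011001111111111111111
  (c & (((e | a) | b) & (~d | a))) = 00000100000011000000111100001111

(c & (((e | a) | b) & (~d | a)))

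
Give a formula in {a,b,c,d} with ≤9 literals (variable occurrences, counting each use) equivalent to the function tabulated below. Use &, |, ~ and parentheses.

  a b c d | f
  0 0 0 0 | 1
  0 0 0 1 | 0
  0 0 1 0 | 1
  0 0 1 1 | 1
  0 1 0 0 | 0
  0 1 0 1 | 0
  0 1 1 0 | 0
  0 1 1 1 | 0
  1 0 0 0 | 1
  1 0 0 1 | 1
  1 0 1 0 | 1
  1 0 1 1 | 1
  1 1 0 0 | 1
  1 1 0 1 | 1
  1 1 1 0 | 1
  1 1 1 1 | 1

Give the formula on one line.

  ~b = 1111000011110000
  (c & ~b) = 0011000000110000
  (b & c) = 0000001100000011
  (d | (b & c)) = 0101011101010111
  ((c & ~b) & (d | (b & c))) = 0001000000010000
  (((c & ~b) & (d | (b & c))) | a) = 0001000011111111
  ~d = 1010101010101010
  (~b & ~d) = 1010000010100000
  ((((c & ~b) & (d | (b & c))) | a) | (~b & ~d)) = 1011000011111111

((((c & ~b) & (d | (b & c))) | a) | (~b & ~d))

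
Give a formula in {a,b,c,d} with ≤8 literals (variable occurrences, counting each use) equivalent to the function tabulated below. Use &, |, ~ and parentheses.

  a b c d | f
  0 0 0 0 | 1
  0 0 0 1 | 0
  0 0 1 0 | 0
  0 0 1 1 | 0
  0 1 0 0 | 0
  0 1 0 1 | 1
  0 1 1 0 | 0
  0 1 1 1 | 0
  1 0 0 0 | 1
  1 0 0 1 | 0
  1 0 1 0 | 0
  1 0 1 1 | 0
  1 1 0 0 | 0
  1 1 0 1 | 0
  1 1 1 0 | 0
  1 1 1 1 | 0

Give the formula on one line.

(((~a & ((d & ~c) | ~b)) & b) | (~b & (~d & ~c)))

  ~a = 1111111100000000
  ~c = 1100110011001100
  (d & ~c) = 0100010001000100
  ~b = 1111000011110000
  ((d & ~c) | ~b) = 1111010011110100
  (~a & ((d & ~c) | ~b)) = 1111010000000000
  ((~a & ((d & ~c) | ~b)) & b) = 0000010000000000
  ~d = 1010101010101010
  (~d & ~c) = 1000100010001000
  (~b & (~d & ~c)) = 1000000010000000
  (((~a & ((d & ~c) | ~b)) & b) | (~b & (~d & ~c))) = 1000010010000000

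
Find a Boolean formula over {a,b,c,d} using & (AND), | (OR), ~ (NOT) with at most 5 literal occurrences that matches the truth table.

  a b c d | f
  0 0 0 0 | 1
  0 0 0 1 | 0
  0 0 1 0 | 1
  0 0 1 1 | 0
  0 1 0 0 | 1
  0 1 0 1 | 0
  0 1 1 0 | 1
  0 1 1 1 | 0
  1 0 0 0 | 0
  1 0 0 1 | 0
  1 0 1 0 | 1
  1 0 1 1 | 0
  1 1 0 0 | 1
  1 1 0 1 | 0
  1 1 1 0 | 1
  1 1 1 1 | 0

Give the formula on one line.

(~d & ((b | c) | ~a))

  ~d = 1010101010101010
  (b | c) = 0011111100111111
  ~a = 1111111100000000
  ((b | c) | ~a) = 1111111100111111
  (~d & ((b | c) | ~a)) = 1010101000101010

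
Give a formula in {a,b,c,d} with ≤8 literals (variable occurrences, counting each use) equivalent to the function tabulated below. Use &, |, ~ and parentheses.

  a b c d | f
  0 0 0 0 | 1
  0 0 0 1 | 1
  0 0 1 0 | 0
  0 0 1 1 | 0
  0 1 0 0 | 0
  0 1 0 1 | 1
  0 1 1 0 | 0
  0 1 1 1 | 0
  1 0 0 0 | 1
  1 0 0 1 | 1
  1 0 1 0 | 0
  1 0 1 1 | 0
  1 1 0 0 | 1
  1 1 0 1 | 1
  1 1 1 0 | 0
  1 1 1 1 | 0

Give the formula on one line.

(((~c | b) & ~b) | ((a | d) & ~c))

  ~c = 1100110011001100
  (~c | b) = 1100111111001111
  ~b = 1111000011110000
  ((~c | b) & ~b) = 1100000011000000
  (a | d) = 0101010111111111
  ((a | d) & ~c) = 0100010011001100
  (((~c | b) & ~b) | ((a | d) & ~c)) = 1100010011001100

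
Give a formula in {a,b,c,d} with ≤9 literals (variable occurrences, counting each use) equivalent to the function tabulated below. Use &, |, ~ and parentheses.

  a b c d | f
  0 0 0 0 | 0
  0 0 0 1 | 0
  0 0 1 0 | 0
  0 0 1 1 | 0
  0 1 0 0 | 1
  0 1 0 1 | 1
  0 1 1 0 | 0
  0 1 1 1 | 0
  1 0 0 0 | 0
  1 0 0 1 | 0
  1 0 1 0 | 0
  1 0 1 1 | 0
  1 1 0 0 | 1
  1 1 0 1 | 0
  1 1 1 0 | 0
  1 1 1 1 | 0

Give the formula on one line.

  (a | b) = 0000111111111111
  ~c = 1100110011001100
  ((a | b) & ~c) = 0000110011001100
  ~d = 1010101010101010
  (~d & c) = 0010001000100010
  (d | b) = 0101111101011111
  ((d | b) & ~d) = 0000101000001010
  ((~d & c) | ((d | b) & ~d)) = 0010101000101010
  ~a = 1111111100000000
  (((~d & c) | ((d | b) & ~d)) | ~a) = 1111111100101010
  (((a | b) & ~c) & (((~d & c) | ((d | b) & ~d)) | ~a)) = 0000110000001000

(((a | b) & ~c) & (((~d & c) | ((d | b) & ~d)) | ~a))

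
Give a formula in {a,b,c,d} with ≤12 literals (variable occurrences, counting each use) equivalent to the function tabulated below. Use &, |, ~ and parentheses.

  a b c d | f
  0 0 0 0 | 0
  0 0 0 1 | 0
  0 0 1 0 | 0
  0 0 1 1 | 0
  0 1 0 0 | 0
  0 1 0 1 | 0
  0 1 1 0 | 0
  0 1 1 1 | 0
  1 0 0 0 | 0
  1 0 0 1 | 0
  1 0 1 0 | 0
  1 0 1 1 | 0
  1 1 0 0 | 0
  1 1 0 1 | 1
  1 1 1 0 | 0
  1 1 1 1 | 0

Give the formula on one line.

(((d & a) | (c & (b & d))) & ((~c & (c | a)) & b))

  (d & a) = 0000000001010101
  (b & d) = 0000010100000101
  (c & (b & d)) = 0000000100000001
  ((d & a) | (c & (b & d))) = 0000000101010101
  ~c = 1100110011001100
  (c | a) = 0011001111111111
  (~c & (c | a)) = 0000000011001100
  ((~c & (c | a)) & b) = 0000000000001100
  (((d & a) | (c & (b & d))) & ((~c & (c | a)) & b)) = 0000000000000100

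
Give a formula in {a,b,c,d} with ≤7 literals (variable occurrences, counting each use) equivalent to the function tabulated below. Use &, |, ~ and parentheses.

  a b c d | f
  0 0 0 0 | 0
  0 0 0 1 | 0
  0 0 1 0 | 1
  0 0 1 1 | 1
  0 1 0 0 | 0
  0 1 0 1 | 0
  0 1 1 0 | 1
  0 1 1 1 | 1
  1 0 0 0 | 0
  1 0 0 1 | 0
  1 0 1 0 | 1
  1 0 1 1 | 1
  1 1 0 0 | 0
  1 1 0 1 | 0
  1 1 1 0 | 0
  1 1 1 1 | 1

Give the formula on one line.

((~b | (~a | d)) & c)

  ~b = 1111000011110000
  ~a = 1111111100000000
  (~a | d) = 1111111101010101
  (~b | (~a | d)) = 1111111111110101
  ((~b | (~a | d)) & c) = 0011001100110001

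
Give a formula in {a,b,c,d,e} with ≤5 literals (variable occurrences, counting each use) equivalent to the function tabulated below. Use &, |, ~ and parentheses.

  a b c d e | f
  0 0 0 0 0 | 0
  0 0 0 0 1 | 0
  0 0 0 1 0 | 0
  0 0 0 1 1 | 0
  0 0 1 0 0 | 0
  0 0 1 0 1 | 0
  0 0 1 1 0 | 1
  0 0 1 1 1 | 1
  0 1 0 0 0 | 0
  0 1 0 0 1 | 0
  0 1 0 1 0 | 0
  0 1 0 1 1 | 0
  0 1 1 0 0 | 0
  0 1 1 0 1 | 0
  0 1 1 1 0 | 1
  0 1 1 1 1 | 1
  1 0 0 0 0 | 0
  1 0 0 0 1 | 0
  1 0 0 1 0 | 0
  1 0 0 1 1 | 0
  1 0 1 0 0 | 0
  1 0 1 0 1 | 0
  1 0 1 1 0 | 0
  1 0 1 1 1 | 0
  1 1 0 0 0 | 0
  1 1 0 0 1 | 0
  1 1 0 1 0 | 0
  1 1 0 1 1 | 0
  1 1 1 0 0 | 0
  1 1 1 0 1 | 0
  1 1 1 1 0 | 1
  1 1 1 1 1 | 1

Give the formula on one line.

  (c & d) = 00000011000000110000001100000011
  ~a = 11111111111111110000000000000000
  (b | ~a) = 11111111111111110000000011111111
  ((c & d) & (b | ~a)) = 00000011000000110000000000000011

((c & d) & (b | ~a))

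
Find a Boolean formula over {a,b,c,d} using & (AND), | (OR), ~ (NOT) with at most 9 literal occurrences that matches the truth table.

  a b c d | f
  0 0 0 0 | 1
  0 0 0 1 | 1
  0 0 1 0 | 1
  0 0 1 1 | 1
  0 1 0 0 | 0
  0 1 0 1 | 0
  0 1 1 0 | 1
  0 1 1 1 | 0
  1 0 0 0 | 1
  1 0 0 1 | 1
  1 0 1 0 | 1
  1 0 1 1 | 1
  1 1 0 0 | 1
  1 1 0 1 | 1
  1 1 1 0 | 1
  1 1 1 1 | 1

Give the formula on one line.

  ~d = 1010101010101010
  ~b = 1111000011110000
  (~d & ~b) = 1010000010100000
  (~d & c) = 0010001000100010
  ((~d & ~b) | (~d & c)) = 1010001010100010
  (~b | a) = 1111000011111111
  (((~d & ~b) | (~d & c)) | (~b | a)) = 1111001011111111

(((~d & ~b) | (~d & c)) | (~b | a))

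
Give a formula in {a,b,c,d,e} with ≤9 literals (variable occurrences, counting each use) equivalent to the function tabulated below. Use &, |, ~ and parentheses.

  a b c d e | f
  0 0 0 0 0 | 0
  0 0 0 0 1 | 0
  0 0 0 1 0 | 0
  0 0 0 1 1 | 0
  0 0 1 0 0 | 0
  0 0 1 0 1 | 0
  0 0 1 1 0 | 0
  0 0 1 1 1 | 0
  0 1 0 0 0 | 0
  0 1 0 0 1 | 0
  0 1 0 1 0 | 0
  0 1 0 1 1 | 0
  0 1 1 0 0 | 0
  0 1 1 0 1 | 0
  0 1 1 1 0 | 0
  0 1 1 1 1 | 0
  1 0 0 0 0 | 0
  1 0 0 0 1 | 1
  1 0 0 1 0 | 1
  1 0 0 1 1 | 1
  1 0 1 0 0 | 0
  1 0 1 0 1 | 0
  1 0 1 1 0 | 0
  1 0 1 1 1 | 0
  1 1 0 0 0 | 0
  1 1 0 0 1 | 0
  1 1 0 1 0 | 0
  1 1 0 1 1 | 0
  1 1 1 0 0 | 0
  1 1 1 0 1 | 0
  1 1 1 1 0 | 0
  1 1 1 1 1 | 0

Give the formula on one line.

((~a | ~c) & ((e | (c | d)) & (a & ~b)))

  ~a = 11111111111111110000000000000000
  ~c = 11110000111100001111000011110000
  (~a | ~c) = 11111111111111111111000011110000
  (c | d) = 00111111001111110011111100111111
  (e | (c | d)) = 01111111011111110111111101111111
  ~b = 11111111000000001111111100000000
  (a & ~b) = 00000000000000001111111100000000
  ((e | (c | d)) & (a & ~b)) = 00000000000000000111111100000000
  ((~a | ~c) & ((e | (c | d)) & (a & ~b))) = 00000000000000000111000000000000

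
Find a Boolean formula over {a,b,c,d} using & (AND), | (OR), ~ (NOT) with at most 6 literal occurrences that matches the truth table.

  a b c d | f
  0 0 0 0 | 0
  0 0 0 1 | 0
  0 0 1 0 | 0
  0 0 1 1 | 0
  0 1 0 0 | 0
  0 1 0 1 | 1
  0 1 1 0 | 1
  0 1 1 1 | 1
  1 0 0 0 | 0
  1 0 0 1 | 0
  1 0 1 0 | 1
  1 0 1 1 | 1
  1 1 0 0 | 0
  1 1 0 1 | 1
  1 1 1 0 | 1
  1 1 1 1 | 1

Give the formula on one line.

  (b & d) = 0000010100000101
  ((b & d) | c) = 0011011100110111
  (b | a) = 0000111111111111
  (((b & d) | c) & (b | a)) = 0000011100110111

(((b & d) | c) & (b | a))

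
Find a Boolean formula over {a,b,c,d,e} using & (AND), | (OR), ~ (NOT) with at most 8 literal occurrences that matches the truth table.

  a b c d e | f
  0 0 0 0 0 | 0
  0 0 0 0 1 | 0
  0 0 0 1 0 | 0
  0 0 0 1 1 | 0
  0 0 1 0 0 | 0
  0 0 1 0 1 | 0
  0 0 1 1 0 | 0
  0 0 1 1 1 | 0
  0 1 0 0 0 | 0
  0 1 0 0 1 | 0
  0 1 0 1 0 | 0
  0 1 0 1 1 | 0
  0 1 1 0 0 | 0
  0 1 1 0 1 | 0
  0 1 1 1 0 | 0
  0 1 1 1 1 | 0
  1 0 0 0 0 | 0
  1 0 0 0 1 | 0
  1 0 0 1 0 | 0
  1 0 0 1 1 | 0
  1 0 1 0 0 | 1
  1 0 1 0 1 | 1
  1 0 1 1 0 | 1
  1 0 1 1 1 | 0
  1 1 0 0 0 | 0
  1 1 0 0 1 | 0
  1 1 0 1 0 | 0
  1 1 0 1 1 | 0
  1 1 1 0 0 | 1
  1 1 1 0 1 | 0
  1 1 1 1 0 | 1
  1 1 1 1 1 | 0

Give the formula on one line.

  ~c = 11110000111100001111000011110000
  (a | ~c) = 11110000111100001111111111111111
  ~e = 10101010101010101010101010101010
  (a | ~e) = 10101010101010101111111111111111
  ~d = 11001100110011001100110011001100
  ~b = 11111111000000001111111100000000
  (~d & ~b) = 11001100000000001100110000000000
  ((~d & ~b) | ~e) = 11101110101010101110111010101010
  (((~d & ~b) | ~e) & c) = 00001110000010100000111000001010
  ((a | ~e) & (((~d & ~b) | ~e) & c)) = 00001010000010100000111000001010
  ((a | ~c) & ((a | ~e) & (((~d & ~b) | ~e) & c))) = 00000000000000000000111000001010

((a | ~c) & ((a | ~e) & (((~d & ~b) | ~e) & c)))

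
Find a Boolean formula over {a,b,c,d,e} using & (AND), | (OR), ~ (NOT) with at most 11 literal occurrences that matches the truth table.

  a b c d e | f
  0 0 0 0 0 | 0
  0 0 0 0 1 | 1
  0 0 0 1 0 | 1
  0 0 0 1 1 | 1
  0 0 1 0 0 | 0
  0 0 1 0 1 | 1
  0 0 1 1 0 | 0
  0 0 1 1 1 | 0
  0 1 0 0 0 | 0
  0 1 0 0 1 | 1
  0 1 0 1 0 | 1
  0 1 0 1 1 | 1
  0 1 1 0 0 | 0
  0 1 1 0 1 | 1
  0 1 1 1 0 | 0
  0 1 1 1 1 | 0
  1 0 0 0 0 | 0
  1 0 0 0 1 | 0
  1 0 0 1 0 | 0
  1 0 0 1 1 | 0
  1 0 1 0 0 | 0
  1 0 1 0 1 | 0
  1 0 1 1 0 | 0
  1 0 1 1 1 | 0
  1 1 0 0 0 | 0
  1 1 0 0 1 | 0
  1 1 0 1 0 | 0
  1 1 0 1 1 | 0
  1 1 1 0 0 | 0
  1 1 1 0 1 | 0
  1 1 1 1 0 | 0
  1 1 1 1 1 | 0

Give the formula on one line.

  ~c = 11110000111100001111000011110000
  ~d = 11001100110011001100110011001100
  (~c & ~d) = 11000000110000001100000011000000
  ~a = 11111111111111110000000000000000
  ~b = 11111111000000001111111100000000
  (~a | ~b) = 11111111111111111111111100000000
  ((~c & ~d) | (~a | ~b)) = 11111111111111111111111111000000
  (e | d) = 01110111011101110111011101110111
  (((~c & ~d) | (~a | ~b)) & (e | d)) = 01110111011101110111011101000000
  (~c | ~d) = 11111100111111001111110011111100
  ((((~c & ~d) | (~a | ~b)) & (e | d)) & (~c | ~d)) = 01110100011101000111010001000000
  (((((~c & ~d) | (~a | ~b)) & (e | d)) & (~c | ~d)) & ~a) = 01110100011101000000000000000000

(((((~c & ~d) | (~a | ~b)) & (e | d)) & (~c | ~d)) & ~a)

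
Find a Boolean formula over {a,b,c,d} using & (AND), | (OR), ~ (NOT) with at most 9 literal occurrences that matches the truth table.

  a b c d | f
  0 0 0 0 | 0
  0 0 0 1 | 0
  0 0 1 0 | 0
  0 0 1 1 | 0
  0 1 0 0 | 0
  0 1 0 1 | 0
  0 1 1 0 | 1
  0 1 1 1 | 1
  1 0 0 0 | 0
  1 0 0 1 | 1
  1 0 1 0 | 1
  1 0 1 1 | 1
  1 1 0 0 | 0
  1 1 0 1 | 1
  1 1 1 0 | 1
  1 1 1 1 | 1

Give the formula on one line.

((c | (d & ((a | c) | ~d))) & ((b | (a & c)) | a))

  (a | c) = 0011001111111111
  ~d = 1010101010101010
  ((a | c) | ~d) = 1011101111111111
  (d & ((a | c) | ~d)) = 0001000101010101
  (c | (d & ((a | c) | ~d))) = 0011001101110111
  (a & c) = 0000000000110011
  (b | (a & c)) = 0000111100111111
  ((b | (a & c)) | a) = 0000111111111111
  ((c | (d & ((a | c) | ~d))) & ((b | (a & c)) | a)) = 0000001101110111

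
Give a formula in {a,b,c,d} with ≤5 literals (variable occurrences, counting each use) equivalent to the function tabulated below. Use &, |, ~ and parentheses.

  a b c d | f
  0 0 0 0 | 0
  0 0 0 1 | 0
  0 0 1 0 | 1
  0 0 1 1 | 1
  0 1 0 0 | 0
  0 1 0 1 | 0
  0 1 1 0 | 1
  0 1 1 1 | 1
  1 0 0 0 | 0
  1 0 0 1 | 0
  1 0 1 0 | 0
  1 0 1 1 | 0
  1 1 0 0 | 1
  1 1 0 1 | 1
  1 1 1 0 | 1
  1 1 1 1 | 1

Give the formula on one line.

  ~a = 1111111100000000
  (~a | b) = 1111111100001111
  (c | a) = 0011001111111111
  ((~a | b) & (c | a)) = 0011001100001111

((~a | b) & (c | a))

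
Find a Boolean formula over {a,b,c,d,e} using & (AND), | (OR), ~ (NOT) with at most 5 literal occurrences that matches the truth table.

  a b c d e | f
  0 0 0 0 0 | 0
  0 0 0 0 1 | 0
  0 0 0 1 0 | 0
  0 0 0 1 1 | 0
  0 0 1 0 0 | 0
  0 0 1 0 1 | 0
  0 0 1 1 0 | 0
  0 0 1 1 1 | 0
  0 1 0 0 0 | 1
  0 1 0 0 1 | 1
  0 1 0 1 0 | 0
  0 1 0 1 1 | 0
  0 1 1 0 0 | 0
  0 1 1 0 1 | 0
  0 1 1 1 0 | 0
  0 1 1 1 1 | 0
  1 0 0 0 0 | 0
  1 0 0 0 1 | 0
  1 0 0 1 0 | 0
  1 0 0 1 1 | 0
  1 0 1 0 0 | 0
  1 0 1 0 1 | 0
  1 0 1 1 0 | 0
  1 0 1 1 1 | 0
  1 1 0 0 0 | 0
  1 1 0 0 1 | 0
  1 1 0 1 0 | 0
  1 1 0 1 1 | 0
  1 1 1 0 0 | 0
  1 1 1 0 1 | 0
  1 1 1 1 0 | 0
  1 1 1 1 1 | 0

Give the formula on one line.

  ~d = 11001100110011001100110011001100
  ~c = 11110000111100001111000011110000
  (~d & ~c) = 11000000110000001100000011000000
  ~a = 11111111111111110000000000000000
  (~a | c) = 11111111111111110000111100001111
  ((~d & ~c) & (~a | c)) = 11000000110000000000000000000000
  (b & ((~d & ~c) & (~a | c))) = 00000000110000000000000000000000

(b & ((~d & ~c) & (~a | c)))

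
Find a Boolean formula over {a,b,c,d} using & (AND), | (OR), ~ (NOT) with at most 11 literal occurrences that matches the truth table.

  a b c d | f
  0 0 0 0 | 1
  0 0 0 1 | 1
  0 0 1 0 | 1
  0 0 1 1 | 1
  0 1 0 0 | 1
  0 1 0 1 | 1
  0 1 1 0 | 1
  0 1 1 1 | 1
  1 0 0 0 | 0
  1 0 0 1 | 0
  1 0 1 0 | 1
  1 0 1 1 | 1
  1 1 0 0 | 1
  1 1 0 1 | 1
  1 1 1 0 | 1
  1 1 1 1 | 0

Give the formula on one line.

  ~c = 1100110011001100
  ~d = 1010101010101010
  (a & ~d) = 0000000010101010
  (~c | (a & ~d)) = 1100110011101110
  ~a = 1111111100000000
  (~a | b) = 1111111100001111
  ((~c | (a & ~d)) & (~a | b)) = 1100110000001110
  ~b = 1111000011110000
  (~b | ~a) = 1111111111110000
  (c | b) = 0011111100111111
  ((~b | ~a) & (c | b)) = 0011111100110000
  (((~c | (a & ~d)) & (~a | b)) | ((~b | ~a) & (c | b))) = 1111111100111110

(((~c | (a & ~d)) & (~a | b)) | ((~b | ~a) & (c | b)))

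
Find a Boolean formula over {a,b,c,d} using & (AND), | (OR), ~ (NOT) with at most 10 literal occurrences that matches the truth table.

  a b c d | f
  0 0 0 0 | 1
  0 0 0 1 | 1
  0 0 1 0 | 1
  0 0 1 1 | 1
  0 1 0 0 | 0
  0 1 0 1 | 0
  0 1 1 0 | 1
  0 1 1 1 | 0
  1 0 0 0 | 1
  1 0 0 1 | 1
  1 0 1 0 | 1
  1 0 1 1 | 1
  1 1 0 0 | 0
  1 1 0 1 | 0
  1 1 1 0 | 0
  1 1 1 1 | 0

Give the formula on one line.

(((~a & (~d | a)) & ((a | (c & ~d)) | ~b)) | ~b)

  ~a = 1111111100000000
  ~d = 1010101010101010
  (~d | a) = 1010101011111111
  (~a & (~d | a)) = 1010101000000000
  (c & ~d) = 0010001000100010
  (a | (c & ~d)) = 0010001011111111
  ~b = 1111000011110000
  ((a | (c & ~d)) | ~b) = 1111001011111111
  ((~a & (~d | a)) & ((a | (c & ~d)) | ~b)) = 1010001000000000
  (((~a & (~d | a)) & ((a | (c & ~d)) | ~b)) | ~b) = 1111001011110000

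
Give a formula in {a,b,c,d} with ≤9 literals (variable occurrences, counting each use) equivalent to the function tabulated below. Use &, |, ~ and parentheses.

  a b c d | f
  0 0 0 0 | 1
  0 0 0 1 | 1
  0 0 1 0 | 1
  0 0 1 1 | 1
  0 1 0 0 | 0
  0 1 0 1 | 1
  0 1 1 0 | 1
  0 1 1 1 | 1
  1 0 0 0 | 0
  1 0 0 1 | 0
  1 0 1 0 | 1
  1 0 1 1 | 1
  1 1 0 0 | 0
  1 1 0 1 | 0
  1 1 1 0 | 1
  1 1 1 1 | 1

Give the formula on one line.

(((d & ~a) | (~a & c)) | (((~b & ~c) | c) & (c | ~a)))

  ~a = 1111111100000000
  (d & ~a) = 0101010100000000
  (~a & c) = 0011001100000000
  ((d & ~a) | (~a & c)) = 0111011100000000
  ~b = 1111000011110000
  ~c = 1100110011001100
  (~b & ~c) = 1100000011000000
  ((~b & ~c) | c) = 1111001111110011
  (c | ~a) = 1111111100110011
  (((~b & ~c) | c) & (c | ~a)) = 1111001100110011
  (((d & ~a) | (~a & c)) | (((~b & ~c) | c) & (c | ~a))) = 1111011100110011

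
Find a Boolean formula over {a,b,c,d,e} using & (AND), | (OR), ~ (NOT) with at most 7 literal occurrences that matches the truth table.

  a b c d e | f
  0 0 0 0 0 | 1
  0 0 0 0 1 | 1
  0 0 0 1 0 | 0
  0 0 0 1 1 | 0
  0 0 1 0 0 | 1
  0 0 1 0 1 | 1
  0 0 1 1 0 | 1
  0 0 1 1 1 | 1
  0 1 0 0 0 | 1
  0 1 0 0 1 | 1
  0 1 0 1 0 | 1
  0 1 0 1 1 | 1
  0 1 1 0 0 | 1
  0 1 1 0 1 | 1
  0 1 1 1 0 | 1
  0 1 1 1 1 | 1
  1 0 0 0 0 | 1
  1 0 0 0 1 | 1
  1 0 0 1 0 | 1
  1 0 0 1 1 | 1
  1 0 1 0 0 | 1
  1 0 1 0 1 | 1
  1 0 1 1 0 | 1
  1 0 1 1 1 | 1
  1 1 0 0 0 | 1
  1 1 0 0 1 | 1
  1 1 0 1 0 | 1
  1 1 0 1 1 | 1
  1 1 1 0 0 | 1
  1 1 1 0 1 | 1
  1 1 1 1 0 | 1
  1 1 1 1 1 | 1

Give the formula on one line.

((b | c) | ((b | ~d) | a))

  (b | c) = 00001111111111110000111111111111
  ~d = 11001100110011001100110011001100
  (b | ~d) = 11001100111111111100110011111111
  ((b | ~d) | a) = 11001100111111111111111111111111
  ((b | c) | ((b | ~d) | a)) = 11001111111111111111111111111111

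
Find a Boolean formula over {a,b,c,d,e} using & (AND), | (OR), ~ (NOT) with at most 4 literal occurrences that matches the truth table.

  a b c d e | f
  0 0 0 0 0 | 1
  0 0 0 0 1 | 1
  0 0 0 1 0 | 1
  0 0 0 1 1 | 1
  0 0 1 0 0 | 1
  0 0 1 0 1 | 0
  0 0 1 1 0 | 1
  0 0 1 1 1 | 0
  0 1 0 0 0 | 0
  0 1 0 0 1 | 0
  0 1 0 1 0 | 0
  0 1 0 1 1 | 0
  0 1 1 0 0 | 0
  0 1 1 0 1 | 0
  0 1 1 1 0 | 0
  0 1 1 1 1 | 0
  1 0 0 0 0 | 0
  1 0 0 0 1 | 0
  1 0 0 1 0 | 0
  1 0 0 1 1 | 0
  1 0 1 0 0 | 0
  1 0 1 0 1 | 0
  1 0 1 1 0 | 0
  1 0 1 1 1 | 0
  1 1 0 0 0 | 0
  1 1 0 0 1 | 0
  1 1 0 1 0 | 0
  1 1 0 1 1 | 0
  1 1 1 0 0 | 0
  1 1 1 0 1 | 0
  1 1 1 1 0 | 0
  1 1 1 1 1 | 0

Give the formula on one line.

((~a & (~c | ~e)) & ~b)

  ~a = 11111111111111110000000000000000
  ~c = 11110000111100001111000011110000
  ~e = 10101010101010101010101010101010
  (~c | ~e) = 11111010111110101111101011111010
  (~a & (~c | ~e)) = 11111010111110100000000000000000
  ~b = 11111111000000001111111100000000
  ((~a & (~c | ~e)) & ~b) = 11111010000000000000000000000000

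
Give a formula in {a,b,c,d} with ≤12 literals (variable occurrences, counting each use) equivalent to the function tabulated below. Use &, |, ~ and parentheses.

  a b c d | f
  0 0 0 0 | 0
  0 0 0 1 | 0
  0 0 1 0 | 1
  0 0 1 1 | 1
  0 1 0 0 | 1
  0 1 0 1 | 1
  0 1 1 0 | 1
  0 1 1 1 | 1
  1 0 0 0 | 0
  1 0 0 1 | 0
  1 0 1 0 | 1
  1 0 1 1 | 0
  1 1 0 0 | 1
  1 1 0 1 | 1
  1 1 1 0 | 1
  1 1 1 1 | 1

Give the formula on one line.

((((d & a) | c) | (b | c)) & (~a | (~d | (d & b))))

  (d & a) = 0000000001010101
  ((d & a) | c) = 0011001101110111
  (b | c) = 0011111100111111
  (((d & a) | c) | (b | c)) = 0011111101111111
  ~a = 1111111100000000
  ~d = 1010101010101010
  (d & b) = 0000010100000101
  (~d | (d & b)) = 1010111110101111
  (~a | (~d | (d & b))) = 1111111110101111
  ((((d & a) | c) | (b | c)) & (~a | (~d | (d & b)))) = 0011111100101111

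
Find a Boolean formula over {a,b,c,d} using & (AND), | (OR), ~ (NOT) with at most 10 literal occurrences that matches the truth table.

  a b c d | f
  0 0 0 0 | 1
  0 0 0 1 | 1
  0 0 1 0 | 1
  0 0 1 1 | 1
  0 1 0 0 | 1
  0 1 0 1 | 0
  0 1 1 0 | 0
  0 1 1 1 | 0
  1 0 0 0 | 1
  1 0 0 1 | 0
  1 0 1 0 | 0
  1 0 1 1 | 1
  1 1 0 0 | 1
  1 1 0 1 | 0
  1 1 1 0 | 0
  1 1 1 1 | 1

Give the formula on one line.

  ~a = 1111111100000000
  ~b = 1111000011110000
  (~a & ~b) = 1111000000000000
  ~c = 1100110011001100
  ~d = 1010101010101010
  (~c & ~d) = 1000100010001000
  (d & a) = 0000000001010101
  ((d & a) & c) = 0000000000010001
  ((~c & ~d) | ((d & a) & c)) = 1000100010011001
  ((~a & ~b) | ((~c & ~d) | ((d & a) & c))) = 1111100010011001

((~a & ~b) | ((~c & ~d) | ((d & a) & c)))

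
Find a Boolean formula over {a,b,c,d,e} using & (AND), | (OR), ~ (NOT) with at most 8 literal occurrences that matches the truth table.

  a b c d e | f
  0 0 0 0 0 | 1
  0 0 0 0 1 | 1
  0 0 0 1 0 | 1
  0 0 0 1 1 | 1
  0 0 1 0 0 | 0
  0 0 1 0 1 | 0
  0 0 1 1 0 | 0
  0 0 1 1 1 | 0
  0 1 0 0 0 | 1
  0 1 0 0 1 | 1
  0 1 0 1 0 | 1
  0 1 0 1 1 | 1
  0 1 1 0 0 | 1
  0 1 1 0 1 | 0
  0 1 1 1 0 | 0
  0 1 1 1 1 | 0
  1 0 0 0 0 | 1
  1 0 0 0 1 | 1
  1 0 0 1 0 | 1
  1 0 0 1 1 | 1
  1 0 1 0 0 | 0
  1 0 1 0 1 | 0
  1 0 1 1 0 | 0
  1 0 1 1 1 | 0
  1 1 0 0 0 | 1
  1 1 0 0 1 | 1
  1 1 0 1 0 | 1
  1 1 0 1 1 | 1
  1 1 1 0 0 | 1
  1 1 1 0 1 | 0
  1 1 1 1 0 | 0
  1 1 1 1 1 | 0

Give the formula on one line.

  ~e = 10101010101010101010101010101010
  ~d = 11001100110011001100110011001100
  (~d & b) = 00000000110011000000000011001100
  ~c = 11110000111100001111000011110000
  ((~d & b) | ~c) = 11110000111111001111000011111100
  (~e & ((~d & b) | ~c)) = 10100000101010001010000010101000
  ((~e & ((~d & b) | ~c)) | ~c) = 11110000111110001111000011111000

((~e & ((~d & b) | ~c)) | ~c)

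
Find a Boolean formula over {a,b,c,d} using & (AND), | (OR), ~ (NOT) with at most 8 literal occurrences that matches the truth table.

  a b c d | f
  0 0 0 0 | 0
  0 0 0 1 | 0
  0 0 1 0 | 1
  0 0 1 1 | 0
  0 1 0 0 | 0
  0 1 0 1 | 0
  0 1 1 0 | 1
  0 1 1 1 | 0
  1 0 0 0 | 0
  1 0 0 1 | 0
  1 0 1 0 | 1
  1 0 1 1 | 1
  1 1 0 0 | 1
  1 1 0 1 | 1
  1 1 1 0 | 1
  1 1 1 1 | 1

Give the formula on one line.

  ~d = 1010101010101010
  (c & ~d) = 0010001000100010
  (a & c) = 0000000000110011
  ((a & c) | b) = 0000111100111111
  (a & ((a & c) | b)) = 0000000000111111
  ((c & ~d) | (a & ((a & c) | b))) = 0010001000111111

((c & ~d) | (a & ((a & c) | b)))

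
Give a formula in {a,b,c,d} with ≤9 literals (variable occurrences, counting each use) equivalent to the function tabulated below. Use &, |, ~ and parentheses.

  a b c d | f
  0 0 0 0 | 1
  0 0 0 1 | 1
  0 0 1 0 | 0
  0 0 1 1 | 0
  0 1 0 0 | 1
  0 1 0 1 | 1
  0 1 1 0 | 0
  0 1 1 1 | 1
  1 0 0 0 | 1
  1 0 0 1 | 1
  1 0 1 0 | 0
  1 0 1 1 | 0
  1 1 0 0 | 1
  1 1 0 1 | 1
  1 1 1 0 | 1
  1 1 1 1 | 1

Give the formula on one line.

((((a | d) & b) | ((~b & d) & ((~a & ~b) & ~c))) | ~c)

  (a | d) = 0101010111111111
  ((a | d) & b) = 0000010100001111
  ~b = 1111000011110000
  (~b & d) = 0101000001010000
  ~a = 1111111100000000
  (~a & ~b) = 1111000000000000
  ~c = 1100110011001100
  ((~a & ~b) & ~c) = 1100000000000000
  ((~b & d) & ((~a & ~b) & ~c)) = 0100000000000000
  (((a | d) & b) | ((~b & d) & ((~a & ~b) & ~c))) = 0100010100001111
  ((((a | d) & b) | ((~b & d) & ((~a & ~b) & ~c))) | ~c) = 1100110111001111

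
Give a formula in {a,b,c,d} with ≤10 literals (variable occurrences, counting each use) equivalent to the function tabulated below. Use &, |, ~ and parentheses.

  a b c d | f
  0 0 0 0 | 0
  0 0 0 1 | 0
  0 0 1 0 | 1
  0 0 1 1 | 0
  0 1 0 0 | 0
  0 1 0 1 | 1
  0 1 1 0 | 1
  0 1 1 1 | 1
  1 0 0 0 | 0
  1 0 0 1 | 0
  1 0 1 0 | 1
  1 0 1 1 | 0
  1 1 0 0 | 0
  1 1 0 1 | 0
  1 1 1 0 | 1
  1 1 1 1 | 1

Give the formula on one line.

(((c & ((c & ~b) | ~c)) & ~d) | ((c | (~a & d)) & b))

  ~b = 1111000011110000
  (c & ~b) = 0011000000110000
  ~c = 1100110011001100
  ((c & ~b) | ~c) = 1111110011111100
  (c & ((c & ~b) | ~c)) = 0011000000110000
  ~d = 1010101010101010
  ((c & ((c & ~b) | ~c)) & ~d) = 0010000000100000
  ~a = 1111111100000000
  (~a & d) = 0101010100000000
  (c | (~a & d)) = 0111011100110011
  ((c | (~a & d)) & b) = 0000011100000011
  (((c & ((c & ~b) | ~c)) & ~d) | ((c | (~a & d)) & b)) = 0010011100100011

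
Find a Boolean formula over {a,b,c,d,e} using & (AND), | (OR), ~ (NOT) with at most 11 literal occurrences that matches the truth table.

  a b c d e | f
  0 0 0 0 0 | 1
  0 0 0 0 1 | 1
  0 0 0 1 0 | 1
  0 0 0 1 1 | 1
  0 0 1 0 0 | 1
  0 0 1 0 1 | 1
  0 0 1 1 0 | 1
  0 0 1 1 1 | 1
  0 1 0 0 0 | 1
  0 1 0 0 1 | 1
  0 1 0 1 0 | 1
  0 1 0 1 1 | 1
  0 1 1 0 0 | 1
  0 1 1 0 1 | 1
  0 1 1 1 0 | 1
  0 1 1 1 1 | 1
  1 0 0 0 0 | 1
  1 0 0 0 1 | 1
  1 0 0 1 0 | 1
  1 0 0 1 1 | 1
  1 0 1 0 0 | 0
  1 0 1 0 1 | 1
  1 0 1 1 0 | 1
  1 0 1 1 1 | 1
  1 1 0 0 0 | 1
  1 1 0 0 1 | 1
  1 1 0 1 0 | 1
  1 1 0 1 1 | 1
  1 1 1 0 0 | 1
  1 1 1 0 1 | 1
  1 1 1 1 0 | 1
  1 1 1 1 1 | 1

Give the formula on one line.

  ~a = 11111111111111110000000000000000
  (~a | b) = 11111111111111110000000011111111
  ~c = 11110000111100001111000011110000
  (~c | e) = 11110101111101011111010111110101
  ((~c | e) | ~a) = 11111111111111111111010111110101
  (d & a) = 00000000000000000011001100110011
  ~e = 10101010101010101010101010101010
  ((d & a) & ~e) = 00000000000000000010001000100010
  (((~c | e) | ~a) | ((d & a) & ~e)) = 11111111111111111111011111110111
  ((~a | b) | (((~c | e) | ~a) | ((d & a) & ~e))) = 11111111111111111111011111111111

((~a | b) | (((~c | e) | ~a) | ((d & a) & ~e)))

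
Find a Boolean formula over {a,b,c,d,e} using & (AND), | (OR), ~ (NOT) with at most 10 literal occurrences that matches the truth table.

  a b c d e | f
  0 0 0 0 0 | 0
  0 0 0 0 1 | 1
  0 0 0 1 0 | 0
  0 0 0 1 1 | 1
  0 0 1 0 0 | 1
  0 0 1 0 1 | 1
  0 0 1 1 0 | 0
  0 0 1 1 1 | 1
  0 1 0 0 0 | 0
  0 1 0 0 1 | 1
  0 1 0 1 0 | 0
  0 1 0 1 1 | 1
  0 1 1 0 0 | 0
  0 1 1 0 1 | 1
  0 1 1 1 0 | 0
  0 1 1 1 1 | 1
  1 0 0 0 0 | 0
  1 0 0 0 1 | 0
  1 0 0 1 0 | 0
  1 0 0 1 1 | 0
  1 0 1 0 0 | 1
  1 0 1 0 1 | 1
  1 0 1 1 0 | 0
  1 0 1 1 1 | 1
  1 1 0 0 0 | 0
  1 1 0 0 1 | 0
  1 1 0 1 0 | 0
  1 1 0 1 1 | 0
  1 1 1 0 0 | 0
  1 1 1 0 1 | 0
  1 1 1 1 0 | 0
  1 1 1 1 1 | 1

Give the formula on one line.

  ~b = 11111111000000001111111100000000
  (~b & c) = 00001111000000000000111100000000
  ~d = 11001100110011001100110011001100
  ((~b & c) & ~d) = 00001100000000000000110000000000
  (c & d) = 00000011000000110000001100000011
  ~a = 11111111111111110000000000000000
  ((c & d) | ~a) = 11111111111111110000001100000011
  (((c & d) | ~a) & e) = 01010101010101010000000100000001
  (((~b & c) & ~d) | (((c & d) | ~a) & e)) = 01011101010101010000110100000001

(((~b & c) & ~d) | (((c & d) | ~a) & e))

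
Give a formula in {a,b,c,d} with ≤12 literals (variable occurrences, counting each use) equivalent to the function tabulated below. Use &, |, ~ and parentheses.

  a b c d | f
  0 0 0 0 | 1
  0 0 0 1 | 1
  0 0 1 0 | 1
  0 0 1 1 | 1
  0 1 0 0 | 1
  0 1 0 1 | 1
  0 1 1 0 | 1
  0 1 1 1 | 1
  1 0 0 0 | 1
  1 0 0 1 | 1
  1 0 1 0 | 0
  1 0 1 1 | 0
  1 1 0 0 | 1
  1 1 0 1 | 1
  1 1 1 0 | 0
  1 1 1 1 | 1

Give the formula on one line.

  (b & d) = 0000010100000101
  ~c = 1100110011001100
  (~c | b) = 1100111111001111
  ~d = 1010101010101010
  ((~c | b) & ~d) = 1000101010001010
  (~c | ((~c | b) & ~d)) = 1100111011001110
  ((~c | ((~c | b) & ~d)) & a) = 0000000011001110
  (((~c | ((~c | b) & ~d)) & a) & ~c) = 0000000011001100
  ~a = 1111111100000000
  ((((~c | ((~c | b) & ~d)) & a) & ~c) | ~a) = 1111111111001100
  ((b & d) | ((((~c | ((~c | b) & ~d)) & a) & ~c) | ~a)) = 1111111111001101

((b & d) | ((((~c | ((~c | b) & ~d)) & a) & ~c) | ~a))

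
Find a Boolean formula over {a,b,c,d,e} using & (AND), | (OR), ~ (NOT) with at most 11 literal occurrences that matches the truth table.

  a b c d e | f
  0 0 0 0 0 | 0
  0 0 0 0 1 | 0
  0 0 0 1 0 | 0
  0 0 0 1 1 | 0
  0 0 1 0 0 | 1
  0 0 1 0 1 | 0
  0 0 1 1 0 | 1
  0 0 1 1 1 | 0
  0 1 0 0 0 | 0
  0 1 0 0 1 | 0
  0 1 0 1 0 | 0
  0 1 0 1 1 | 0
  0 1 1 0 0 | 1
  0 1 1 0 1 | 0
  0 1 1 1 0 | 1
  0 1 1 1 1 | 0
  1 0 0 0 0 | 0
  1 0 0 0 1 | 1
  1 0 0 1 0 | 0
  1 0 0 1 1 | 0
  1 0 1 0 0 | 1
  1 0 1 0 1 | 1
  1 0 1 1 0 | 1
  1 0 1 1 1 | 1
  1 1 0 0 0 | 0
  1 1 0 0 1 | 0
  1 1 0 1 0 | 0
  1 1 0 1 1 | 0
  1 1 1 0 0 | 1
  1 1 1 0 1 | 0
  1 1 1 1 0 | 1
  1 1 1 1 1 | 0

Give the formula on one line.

(((a & ~b) | ~e) & (c | (((e | d) & ~d) & a)))

  ~b = 11111111000000001111111100000000
  (a & ~b) = 00000000000000001111111100000000
  ~e = 10101010101010101010101010101010
  ((a & ~b) | ~e) = 10101010101010101111111110101010
  (e | d) = 01110111011101110111011101110111
  ~d = 11001100110011001100110011001100
  ((e | d) & ~d) = 01000100010001000100010001000100
  (((e | d) & ~d) & a) = 00000000000000000100010001000100
  (c | (((e | d) & ~d) & a)) = 00001111000011110100111101001111
  (((a & ~b) | ~e) & (c | (((e | d) & ~d) & a))) = 00001010000010100100111100001010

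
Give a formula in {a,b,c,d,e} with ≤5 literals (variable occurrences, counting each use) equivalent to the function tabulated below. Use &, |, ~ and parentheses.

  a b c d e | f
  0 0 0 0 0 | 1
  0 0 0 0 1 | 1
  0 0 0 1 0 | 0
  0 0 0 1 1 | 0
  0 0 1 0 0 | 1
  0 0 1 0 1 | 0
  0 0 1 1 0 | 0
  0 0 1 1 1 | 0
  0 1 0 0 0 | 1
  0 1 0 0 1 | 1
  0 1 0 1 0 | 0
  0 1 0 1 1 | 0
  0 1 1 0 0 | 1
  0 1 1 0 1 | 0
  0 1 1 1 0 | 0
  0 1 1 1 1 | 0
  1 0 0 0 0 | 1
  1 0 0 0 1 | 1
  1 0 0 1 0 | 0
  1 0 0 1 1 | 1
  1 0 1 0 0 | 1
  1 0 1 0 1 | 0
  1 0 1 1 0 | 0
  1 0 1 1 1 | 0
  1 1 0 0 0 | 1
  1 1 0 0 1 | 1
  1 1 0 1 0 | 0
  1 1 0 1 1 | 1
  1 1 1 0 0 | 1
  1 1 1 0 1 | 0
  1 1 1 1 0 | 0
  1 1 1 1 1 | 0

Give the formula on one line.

  ~c = 11110000111100001111000011110000
  ~e = 10101010101010101010101010101010
  (~c | ~e) = 11111010111110101111101011111010
  ~d = 11001100110011001100110011001100
  (a & e) = 00000000000000000101010101010101
  (~d | (a & e)) = 11001100110011001101110111011101
  ((~c | ~e) & (~d | (a & e))) = 11001000110010001101100011011000

((~c | ~e) & (~d | (a & e)))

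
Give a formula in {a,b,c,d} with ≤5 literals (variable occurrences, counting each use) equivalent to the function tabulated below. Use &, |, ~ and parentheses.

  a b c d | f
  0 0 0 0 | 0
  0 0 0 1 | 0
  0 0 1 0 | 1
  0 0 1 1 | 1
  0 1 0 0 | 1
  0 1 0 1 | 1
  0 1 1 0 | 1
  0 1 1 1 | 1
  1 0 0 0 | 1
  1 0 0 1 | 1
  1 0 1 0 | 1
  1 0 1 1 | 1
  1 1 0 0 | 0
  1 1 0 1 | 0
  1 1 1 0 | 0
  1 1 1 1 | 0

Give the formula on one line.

((~a & b) | ((a | c) & ~b))

  ~a = 1111111100000000
  (~a & b) = 0000111100000000
  (a | c) = 0011001111111111
  ~b = 1111000011110000
  ((a | c) & ~b) = 0011000011110000
  ((~a & b) | ((a | c) & ~b)) = 0011111111110000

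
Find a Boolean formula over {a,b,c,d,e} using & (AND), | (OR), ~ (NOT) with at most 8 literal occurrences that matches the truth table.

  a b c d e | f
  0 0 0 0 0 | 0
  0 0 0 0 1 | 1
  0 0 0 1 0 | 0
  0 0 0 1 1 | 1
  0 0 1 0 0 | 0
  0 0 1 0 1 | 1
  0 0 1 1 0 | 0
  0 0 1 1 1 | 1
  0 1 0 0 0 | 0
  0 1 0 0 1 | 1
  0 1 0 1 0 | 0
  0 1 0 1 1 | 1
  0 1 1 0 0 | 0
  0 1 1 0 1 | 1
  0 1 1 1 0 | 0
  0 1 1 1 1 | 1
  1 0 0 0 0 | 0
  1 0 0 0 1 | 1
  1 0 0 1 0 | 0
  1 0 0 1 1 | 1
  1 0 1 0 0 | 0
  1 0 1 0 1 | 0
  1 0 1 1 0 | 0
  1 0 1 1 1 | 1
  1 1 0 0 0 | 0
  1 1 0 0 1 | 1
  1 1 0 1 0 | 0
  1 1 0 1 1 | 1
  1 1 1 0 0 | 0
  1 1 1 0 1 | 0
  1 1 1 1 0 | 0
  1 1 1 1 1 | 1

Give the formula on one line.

  ~a = 11111111111111110000000000000000
  (e | c) = 01011111010111110101111101011111
  (~a & (e | c)) = 01011111010111110000000000000000
  (d | (~a & (e | c))) = 01111111011111110011001100110011
  ~c = 11110000111100001111000011110000
  (a & ~c) = 00000000000000001111000011110000
  ((d | (~a & (e | c))) | (a & ~c)) = 01111111011111111111001111110011
  (e & ((d | (~a & (e | c))) | (a & ~c))) = 01010101010101010101000101010001

(e & ((d | (~a & (e | c))) | (a & ~c)))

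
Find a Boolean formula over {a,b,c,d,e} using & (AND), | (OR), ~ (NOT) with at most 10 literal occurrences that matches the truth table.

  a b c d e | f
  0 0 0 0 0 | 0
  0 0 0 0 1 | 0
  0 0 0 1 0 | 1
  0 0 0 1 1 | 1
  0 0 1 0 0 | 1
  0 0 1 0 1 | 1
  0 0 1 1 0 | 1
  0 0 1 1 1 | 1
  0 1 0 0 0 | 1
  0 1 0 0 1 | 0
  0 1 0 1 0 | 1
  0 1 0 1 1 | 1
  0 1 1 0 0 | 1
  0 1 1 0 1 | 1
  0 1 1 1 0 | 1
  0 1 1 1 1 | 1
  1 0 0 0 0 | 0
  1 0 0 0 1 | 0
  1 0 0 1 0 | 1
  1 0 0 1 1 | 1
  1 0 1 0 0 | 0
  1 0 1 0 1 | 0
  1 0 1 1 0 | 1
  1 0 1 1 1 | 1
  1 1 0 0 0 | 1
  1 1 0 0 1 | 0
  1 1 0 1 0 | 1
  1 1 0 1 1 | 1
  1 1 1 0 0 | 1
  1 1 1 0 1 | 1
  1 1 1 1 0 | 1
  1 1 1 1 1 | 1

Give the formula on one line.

  (b | d) = 00110011111111110011001111111111
  ~a = 11111111111111110000000000000000
  (c & ~a) = 00001111000011110000000000000000
  ((b | d) | (c & ~a)) = 00111111111111110011001111111111
  (d | c) = 00111111001111110011111100111111
  ~e = 10101010101010101010101010101010
  ((d | c) | ~e) = 10111111101111111011111110111111
  (((b | d) | (c & ~a)) & ((d | c) | ~e)) = 00111111101111110011001110111111

(((b | d) | (c & ~a)) & ((d | c) | ~e))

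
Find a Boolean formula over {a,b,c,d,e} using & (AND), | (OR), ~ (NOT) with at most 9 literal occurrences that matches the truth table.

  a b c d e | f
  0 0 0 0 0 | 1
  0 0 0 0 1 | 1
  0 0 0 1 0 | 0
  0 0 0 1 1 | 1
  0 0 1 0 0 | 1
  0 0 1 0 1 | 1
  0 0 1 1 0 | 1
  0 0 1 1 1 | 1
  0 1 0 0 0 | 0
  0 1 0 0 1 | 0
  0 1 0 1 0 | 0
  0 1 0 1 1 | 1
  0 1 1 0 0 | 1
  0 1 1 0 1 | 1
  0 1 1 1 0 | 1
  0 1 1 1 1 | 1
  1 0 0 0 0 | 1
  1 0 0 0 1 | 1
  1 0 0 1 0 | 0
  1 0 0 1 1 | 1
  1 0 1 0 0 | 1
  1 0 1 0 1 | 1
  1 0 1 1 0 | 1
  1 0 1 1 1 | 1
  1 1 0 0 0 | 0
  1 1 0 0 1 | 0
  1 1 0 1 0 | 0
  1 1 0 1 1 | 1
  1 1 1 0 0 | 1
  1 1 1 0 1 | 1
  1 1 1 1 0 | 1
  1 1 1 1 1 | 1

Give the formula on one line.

((((e | c) & d) | ~d) & ((~b | c) | (d & e)))

  (e | c) = 01011111010111110101111101011111
  ((e | c) & d) = 00010011000100110001001100010011
  ~d = 11001100110011001100110011001100
  (((e | c) & d) | ~d) = 11011111110111111101111111011111
  ~b = 11111111000000001111111100000000
  (~b | c) = 11111111000011111111111100001111
  (d & e) = 00010001000100010001000100010001
  ((~b | c) | (d & e)) = 11111111000111111111111100011111
  ((((e | c) & d) | ~d) & ((~b | c) | (d & e))) = 11011111000111111101111100011111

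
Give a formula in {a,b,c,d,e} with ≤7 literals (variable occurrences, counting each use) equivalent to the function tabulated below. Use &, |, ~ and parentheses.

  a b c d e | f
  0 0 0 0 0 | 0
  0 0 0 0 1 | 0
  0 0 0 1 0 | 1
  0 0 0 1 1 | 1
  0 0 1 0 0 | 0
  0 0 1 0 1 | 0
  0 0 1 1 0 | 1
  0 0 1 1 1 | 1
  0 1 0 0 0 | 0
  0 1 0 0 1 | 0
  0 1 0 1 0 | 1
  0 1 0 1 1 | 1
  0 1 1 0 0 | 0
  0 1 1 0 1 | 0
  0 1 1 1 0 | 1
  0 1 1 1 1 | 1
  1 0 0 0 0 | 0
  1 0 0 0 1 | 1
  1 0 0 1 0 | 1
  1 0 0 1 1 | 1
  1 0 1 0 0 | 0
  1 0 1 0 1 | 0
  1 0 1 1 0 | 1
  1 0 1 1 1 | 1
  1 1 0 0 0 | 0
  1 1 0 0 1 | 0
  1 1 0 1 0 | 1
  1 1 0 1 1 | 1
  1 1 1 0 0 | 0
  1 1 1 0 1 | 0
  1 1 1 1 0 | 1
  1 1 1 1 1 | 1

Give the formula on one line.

(((~c & (a | d)) & (~b & e)) | d)

  ~c = 11110000111100001111000011110000
  (a | d) = 00110011001100111111111111111111
  (~c & (a | d)) = 00110000001100001111000011110000
  ~b = 11111111000000001111111100000000
  (~b & e) = 01010101000000000101010100000000
  ((~c & (a | d)) & (~b & e)) = 00010000000000000101000000000000
  (((~c & (a | d)) & (~b & e)) | d) = 00110011001100110111001100110011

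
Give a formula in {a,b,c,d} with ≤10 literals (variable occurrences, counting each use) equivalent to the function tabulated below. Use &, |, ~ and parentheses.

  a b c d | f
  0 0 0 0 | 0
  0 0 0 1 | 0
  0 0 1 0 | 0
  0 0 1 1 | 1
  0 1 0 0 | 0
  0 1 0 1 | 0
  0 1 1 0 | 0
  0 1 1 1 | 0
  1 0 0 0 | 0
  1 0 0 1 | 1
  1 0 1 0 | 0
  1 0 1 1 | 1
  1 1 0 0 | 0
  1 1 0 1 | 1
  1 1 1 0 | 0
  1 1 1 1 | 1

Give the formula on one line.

((c | (a & d)) & (((~b | ~d) | a) & d))

  (a & d) = 0000000001010101
  (c | (a & d)) = 0011001101110111
  ~b = 1111000011110000
  ~d = 1010101010101010
  (~b | ~d) = 1111101011111010
  ((~b | ~d) | a) = 1111101011111111
  (((~b | ~d) | a) & d) = 0101000001010101
  ((c | (a & d)) & (((~b | ~d) | a) & d)) = 0001000001010101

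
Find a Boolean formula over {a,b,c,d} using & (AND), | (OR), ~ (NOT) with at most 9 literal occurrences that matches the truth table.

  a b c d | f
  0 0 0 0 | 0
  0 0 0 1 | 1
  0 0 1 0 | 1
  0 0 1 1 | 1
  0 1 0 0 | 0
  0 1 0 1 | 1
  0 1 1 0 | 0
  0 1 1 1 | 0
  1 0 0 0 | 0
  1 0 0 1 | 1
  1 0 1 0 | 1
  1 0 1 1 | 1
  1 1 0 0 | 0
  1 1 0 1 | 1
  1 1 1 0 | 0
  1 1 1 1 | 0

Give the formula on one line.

  ~b = 1111000011110000
  ~c = 1100110011001100
  (~b | ~c) = 1111110011111100
  (d & b) = 0000010100000101
  (c | (d & b)) = 0011011100110111
  (a & (c | (d & b))) = 0000000000110111
  (~b & c) = 0011000000110000
  ((~b & c) | d) = 0111010101110101
  ((a & (c | (d & b))) | ((~b & c) | d)) = 0111010101110111
  ((~b | ~c) & ((a & (c | (d & b))) | ((~b & c) | d))) = 0111010001110100

((~b | ~c) & ((a & (c | (d & b))) | ((~b & c) | d)))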